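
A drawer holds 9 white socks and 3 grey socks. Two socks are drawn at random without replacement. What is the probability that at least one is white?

P(no white) = 3/12 × 2/11 = 6/132 = 1/22.
P(at least one) = 1 − 1/22 = 21/22.

21/22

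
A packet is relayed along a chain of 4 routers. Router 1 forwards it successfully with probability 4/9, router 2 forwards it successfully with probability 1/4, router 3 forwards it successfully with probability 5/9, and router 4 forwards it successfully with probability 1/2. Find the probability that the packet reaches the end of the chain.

The events are sequential, so multiply the conditional probabilities:
P = 4/9 × 1/4 × 5/9 × 1/2 = 20/648 = 5/162.

5/162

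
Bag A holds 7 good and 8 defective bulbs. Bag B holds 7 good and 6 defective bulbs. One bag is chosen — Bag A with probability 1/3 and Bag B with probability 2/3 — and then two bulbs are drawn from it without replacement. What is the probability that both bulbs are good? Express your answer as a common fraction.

16/65

From Bag A: P(both good) = (7/15)(6/14) = 1/5.
From Bag B: P(both good) = (7/13)(6/12) = 7/26.
Total probability = (1/3)(1/5) + (2/3)(7/26) = 16/65.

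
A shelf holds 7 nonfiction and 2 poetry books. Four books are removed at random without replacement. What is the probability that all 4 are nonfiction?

5/18

P(every draw is nonfiction) = 7/9 × 6/8 × 5/7 × 4/6 = 840/3024 = 5/18.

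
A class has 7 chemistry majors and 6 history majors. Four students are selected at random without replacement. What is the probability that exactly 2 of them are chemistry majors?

63/143

One ordering (chemistry majors drawn first) has probability 7/13 × 6/12 × 6/11 × 5/10 = 1260/17160 = 21/286.
There are C(4,2) = 6 such orderings, each equally likely, so P = 6 × 21/286 = 63/143.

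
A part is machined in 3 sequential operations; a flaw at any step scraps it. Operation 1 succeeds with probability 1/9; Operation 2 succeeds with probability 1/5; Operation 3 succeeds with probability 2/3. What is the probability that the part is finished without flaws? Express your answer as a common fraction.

Multiplying along the chain,
P = 1/9 × 1/5 × 2/3 = 2/135.

2/135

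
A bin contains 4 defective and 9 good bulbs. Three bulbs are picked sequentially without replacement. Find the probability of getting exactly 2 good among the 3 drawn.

One ordering (good drawn first) has probability 9/13 × 8/12 × 4/11 = 288/1716 = 24/143.
There are C(3,2) = 3 such orderings, each equally likely, so P = 3 × 24/143 = 72/143.

72/143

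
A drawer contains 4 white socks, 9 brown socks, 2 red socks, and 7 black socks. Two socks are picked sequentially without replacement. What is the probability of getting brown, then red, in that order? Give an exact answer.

3/77

Each draw changes the counts, so multiply the conditional probabilities along the sequence:
P = 9/22 × 2/21 = 18/462 = 3/77.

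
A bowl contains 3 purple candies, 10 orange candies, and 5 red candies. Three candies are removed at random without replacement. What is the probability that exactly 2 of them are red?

65/408

One ordering (red drawn first) has probability 5/18 × 4/17 × 13/16 = 260/4896 = 65/1224.
There are C(3,2) = 3 such orderings, each equally likely, so P = 3 × 65/1224 = 65/408.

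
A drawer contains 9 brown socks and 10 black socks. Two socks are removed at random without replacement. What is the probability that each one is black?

5/19

P(all black) = 10/19 × 9/18 = 90/342 = 5/19.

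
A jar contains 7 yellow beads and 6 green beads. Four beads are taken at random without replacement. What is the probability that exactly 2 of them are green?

One ordering (green drawn first) has probability 6/13 × 5/12 × 7/11 × 6/10 = 1260/17160 = 21/286.
There are C(4,2) = 6 such orderings, each equally likely, so P = 6 × 21/286 = 63/143.

63/143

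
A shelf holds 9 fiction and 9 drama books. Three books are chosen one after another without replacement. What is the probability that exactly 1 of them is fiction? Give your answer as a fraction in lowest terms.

One ordering (fiction drawn first) has probability 9/18 × 9/17 × 8/16 = 648/4896 = 9/68.
There are C(3,1) = 3 such orderings, each equally likely, so P = 3 × 9/68 = 27/68.

27/68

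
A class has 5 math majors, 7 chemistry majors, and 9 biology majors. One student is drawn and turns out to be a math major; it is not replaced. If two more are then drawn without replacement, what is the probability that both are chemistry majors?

After the first draw, 7 of the remaining 20 students are chemistry majors.
P = 7/20 × 6/19 = 42/380 = 21/190.

21/190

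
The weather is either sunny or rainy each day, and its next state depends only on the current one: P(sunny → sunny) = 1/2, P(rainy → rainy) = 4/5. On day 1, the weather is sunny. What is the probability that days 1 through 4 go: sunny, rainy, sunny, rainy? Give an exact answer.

1/20

Day 1 is given. For each transition, use the conditional probability from the current state:
P(rainy | sunny) = 1/2; P(sunny | rainy) = 1/5; P(rainy | sunny) = 1/2.
P = 1/2 × 1/5 × 1/2 = 1/20.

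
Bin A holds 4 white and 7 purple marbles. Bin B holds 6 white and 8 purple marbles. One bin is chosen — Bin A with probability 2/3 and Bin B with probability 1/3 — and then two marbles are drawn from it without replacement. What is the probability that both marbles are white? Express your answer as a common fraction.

639/5005

From Bin A: P(both white) = (4/11)(3/10) = 6/55.
From Bin B: P(both white) = (6/14)(5/13) = 15/91.
Total probability = (2/3)(6/55) + (1/3)(15/91) = 639/5005.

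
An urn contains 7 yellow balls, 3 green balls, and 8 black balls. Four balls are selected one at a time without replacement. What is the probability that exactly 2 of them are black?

7/17

One ordering (black drawn first) has probability 8/18 × 7/17 × 10/16 × 9/15 = 5040/73440 = 7/102.
There are C(4,2) = 6 such orderings, each equally likely, so P = 6 × 7/102 = 7/17.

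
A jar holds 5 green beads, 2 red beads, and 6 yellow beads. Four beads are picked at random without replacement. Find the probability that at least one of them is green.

P(no green) = 8/13 × 7/12 × 6/11 × 5/10 = 1680/17160 = 14/143.
P(at least one) = 1 − 14/143 = 129/143.

129/143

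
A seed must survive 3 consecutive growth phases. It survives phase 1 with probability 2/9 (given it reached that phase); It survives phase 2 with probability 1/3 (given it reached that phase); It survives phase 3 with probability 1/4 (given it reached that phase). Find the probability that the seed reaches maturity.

1/54

Multiplying along the chain,
P = 2/9 × 1/3 × 1/4 = 2/108 = 1/54.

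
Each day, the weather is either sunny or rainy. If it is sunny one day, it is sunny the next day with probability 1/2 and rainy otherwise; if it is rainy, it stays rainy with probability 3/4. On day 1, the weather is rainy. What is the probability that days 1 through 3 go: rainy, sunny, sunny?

1/8

Day 1 is given. For each transition, use the conditional probability from the current state:
P(sunny | rainy) = 1/4; P(sunny | sunny) = 1/2.
P = 1/4 × 1/2 = 1/8.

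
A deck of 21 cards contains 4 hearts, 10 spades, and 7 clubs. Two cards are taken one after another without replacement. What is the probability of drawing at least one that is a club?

17/30

P(no clubs) = 14/21 × 13/20 = 182/420 = 13/30.
P(at least one) = 1 − 13/30 = 17/30.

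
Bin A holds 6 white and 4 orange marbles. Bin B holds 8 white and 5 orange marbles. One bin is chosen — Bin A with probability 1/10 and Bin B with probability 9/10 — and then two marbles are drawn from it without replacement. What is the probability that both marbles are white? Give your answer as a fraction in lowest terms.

139/390

From Bin A: P(both white) = (6/10)(5/9) = 1/3.
From Bin B: P(both white) = (8/13)(7/12) = 14/39.
Total probability = (1/10)(1/3) + (9/10)(14/39) = 139/390.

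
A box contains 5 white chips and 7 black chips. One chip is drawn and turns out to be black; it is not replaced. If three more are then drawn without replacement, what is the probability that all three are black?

4/33

With the first chip removed, 6 black remain out of 11.
P = 6/11 × 5/10 × 4/9 = 120/990 = 4/33.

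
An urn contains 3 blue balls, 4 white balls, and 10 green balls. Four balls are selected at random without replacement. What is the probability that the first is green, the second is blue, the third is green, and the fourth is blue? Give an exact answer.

9/952

Each draw changes the counts, so multiply the conditional probabilities along the sequence:
P = 10/17 × 3/16 × 9/15 × 2/14 = 540/57120 = 9/952.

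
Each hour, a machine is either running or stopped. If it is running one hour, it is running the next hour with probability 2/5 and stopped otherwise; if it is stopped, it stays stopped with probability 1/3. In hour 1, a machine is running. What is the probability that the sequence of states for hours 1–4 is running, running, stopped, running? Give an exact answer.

4/25

Hour 1 is given. For each transition, use the conditional probability from the current state:
P(running | running) = 2/5; P(stopped | running) = 3/5; P(running | stopped) = 2/3.
P = 2/5 × 3/5 × 2/3 = 12/75 = 4/25.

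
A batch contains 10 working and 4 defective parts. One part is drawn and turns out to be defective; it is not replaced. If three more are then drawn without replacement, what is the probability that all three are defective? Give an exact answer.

After the first draw, 3 of the remaining 13 parts are defective.
P = 3/13 × 2/12 × 1/11 = 6/1716 = 1/286.

1/286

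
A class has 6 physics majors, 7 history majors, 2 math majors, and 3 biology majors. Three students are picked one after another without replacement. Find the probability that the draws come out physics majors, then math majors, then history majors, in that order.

Multiply the probability of each draw given the previous ones:
P = 6/18 × 2/17 × 7/16 = 84/4896 = 7/408.

7/408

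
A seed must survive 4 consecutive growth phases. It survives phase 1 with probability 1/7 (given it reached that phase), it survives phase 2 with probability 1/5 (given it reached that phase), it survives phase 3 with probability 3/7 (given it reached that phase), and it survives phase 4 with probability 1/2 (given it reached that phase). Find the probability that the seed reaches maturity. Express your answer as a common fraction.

Each stage is reached only if all earlier stages succeed, so
P = 1/7 × 1/5 × 3/7 × 1/2 = 3/490.

3/490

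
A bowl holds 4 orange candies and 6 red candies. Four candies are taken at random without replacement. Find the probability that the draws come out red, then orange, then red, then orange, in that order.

1/14

Multiply the probability of each draw given the previous ones:
P = 6/10 × 4/9 × 5/8 × 3/7 = 360/5040 = 1/14.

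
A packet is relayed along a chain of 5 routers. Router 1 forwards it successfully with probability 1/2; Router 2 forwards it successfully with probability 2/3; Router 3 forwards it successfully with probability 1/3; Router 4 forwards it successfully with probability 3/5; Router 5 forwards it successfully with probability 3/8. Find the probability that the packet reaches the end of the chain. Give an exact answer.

1/40

Each stage is reached only if all earlier stages succeed, so
P = 1/2 × 2/3 × 1/3 × 3/5 × 3/8 = 18/720 = 1/40.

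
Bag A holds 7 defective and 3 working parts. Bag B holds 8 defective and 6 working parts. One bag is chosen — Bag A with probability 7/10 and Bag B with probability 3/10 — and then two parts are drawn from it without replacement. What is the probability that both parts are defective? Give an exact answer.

817/1950

From Bag A: P(both defective) = (7/10)(6/9) = 7/15.
From Bag B: P(both defective) = (8/14)(7/13) = 4/13.
Total probability = (7/10)(7/15) + (3/10)(4/13) = 817/1950.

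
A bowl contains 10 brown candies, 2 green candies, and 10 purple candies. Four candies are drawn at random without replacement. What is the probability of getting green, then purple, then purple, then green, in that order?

Multiply the probability of each draw given the previous ones:
P = 2/22 × 10/21 × 9/20 × 1/19 = 180/175560 = 3/2926.

3/2926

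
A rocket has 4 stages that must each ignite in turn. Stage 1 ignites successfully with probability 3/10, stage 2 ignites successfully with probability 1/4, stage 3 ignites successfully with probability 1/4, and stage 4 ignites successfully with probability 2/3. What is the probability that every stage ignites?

The events are sequential, so multiply the conditional probabilities:
P = 3/10 × 1/4 × 1/4 × 2/3 = 6/480 = 1/80.

1/80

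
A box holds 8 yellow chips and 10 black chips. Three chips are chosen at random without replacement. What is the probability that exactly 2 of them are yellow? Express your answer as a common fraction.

35/102

One ordering (yellow drawn first) has probability 8/18 × 7/17 × 10/16 = 560/4896 = 35/306.
There are C(3,2) = 3 such orderings, each equally likely, so P = 3 × 35/306 = 35/102.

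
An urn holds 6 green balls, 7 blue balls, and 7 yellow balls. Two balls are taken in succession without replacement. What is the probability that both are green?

3/38

P(every draw is green) = 6/20 × 5/19 = 30/380 = 3/38.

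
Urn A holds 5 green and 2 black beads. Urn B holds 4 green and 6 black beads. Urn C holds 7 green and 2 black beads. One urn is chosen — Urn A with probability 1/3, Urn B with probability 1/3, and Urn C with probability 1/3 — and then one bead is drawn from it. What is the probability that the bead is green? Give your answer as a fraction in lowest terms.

From Urn A: P(green) = 5/7.
From Urn B: P(green) = 4/10.
From Urn C: P(green) = 7/9.
Total probability = (1/3)(5/7) + (1/3)(4/10) + (1/3)(7/9) = 596/945.

596/945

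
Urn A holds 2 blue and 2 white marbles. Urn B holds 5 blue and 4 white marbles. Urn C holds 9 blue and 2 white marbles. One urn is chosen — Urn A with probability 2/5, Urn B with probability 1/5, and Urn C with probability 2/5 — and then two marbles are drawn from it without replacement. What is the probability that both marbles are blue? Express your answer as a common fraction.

From Urn A: P(both blue) = (2/4)(1/3) = 1/6.
From Urn B: P(both blue) = (5/9)(4/8) = 5/18.
From Urn C: P(both blue) = (9/11)(8/10) = 36/55.
Total probability = (2/5)(1/6) + (1/5)(5/18) + (2/5)(36/55) = 1901/4950.

1901/4950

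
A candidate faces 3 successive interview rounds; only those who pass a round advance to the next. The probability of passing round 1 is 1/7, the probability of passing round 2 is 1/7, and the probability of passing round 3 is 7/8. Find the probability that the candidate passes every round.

Multiplying along the chain,
P = 1/7 × 1/7 × 7/8 = 7/392 = 1/56.

1/56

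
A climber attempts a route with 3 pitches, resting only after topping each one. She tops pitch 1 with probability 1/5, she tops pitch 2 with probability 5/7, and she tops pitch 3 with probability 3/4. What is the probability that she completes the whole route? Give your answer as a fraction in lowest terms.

Each stage is reached only if all earlier stages succeed, so
P = 1/5 × 5/7 × 3/4 = 15/140 = 3/28.

3/28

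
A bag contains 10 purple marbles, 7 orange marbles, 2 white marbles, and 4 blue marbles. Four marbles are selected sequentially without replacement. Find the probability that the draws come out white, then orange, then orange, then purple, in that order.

1/253

Each draw changes the counts, so multiply the conditional probabilities along the sequence:
P = 2/23 × 7/22 × 6/21 × 10/20 = 840/212520 = 1/253.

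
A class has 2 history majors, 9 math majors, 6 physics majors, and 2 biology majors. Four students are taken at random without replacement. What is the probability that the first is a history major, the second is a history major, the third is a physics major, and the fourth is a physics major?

Chain rule:
P = 2/19 × 1/18 × 6/17 × 5/16 = 60/93024 = 5/7752.

5/7752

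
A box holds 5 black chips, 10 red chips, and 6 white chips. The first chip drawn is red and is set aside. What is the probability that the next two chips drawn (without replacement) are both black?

1/19

After the first draw, 5 of the remaining 20 chips are black.
P = 5/20 × 4/19 = 20/380 = 1/19.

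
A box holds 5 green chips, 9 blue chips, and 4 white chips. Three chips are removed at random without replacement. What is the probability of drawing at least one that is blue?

P(no blue) = 9/18 × 8/17 × 7/16 = 504/4896 = 7/68.
P(at least one) = 1 − 7/68 = 61/68.

61/68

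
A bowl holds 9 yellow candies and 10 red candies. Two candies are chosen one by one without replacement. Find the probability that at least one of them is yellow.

14/19

P(no yellow) = 10/19 × 9/18 = 90/342 = 5/19.
P(at least one) = 1 − 5/19 = 14/19.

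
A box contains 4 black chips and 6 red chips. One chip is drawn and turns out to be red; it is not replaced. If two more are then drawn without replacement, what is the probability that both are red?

With the first chip removed, 5 red remain out of 9.
P = 5/9 × 4/8 = 20/72 = 5/18.

5/18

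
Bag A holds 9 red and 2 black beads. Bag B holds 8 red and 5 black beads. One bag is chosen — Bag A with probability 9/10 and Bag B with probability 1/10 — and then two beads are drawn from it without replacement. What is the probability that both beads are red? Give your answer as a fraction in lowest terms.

6703/10725

From Bag A: P(both red) = (9/11)(8/10) = 36/55.
From Bag B: P(both red) = (8/13)(7/12) = 14/39.
Total probability = (9/10)(36/55) + (1/10)(14/39) = 6703/10725.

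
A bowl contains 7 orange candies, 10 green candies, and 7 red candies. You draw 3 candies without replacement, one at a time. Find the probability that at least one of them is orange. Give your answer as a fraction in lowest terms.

168/253

P(no orange) = 17/24 × 16/23 × 15/22 = 4080/12144 = 85/253.
P(at least one) = 1 − 85/253 = 168/253.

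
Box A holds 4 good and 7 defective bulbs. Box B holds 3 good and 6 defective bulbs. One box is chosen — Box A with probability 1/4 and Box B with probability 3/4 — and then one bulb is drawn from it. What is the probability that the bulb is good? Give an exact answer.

From Box A: P(good) = 4/11.
From Box B: P(good) = 3/9.
Total probability = (1/4)(4/11) + (3/4)(3/9) = 15/44.

15/44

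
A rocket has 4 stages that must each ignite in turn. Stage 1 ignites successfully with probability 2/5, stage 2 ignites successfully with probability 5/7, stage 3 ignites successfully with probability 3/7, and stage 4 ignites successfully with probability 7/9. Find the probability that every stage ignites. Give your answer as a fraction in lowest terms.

Each stage is reached only if all earlier stages succeed, so
P = 2/5 × 5/7 × 3/7 × 7/9 = 210/2205 = 2/21.

2/21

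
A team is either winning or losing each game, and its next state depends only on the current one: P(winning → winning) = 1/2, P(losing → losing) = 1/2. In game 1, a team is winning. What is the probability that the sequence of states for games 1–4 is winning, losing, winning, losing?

1/8

Game 1 is given. For each transition, use the conditional probability from the current state:
P(losing | winning) = 1/2; P(winning | losing) = 1/2; P(losing | winning) = 1/2.
P = 1/2 × 1/2 × 1/2 = 1/8.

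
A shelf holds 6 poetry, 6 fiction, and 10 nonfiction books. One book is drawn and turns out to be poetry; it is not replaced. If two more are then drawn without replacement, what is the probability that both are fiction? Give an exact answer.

After the first draw, 6 of the remaining 21 books are fiction.
P = 6/21 × 5/20 = 30/420 = 1/14.

1/14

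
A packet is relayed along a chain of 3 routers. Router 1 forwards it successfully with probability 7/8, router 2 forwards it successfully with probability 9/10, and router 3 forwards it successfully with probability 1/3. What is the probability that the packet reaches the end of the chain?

Multiplying along the chain,
P = 7/8 × 9/10 × 1/3 = 63/240 = 21/80.

21/80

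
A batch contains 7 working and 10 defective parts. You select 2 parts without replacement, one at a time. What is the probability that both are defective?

P(every draw is defective) = 10/17 × 9/16 = 90/272 = 45/136.

45/136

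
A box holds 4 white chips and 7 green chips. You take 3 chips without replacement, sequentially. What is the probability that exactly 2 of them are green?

One ordering (green drawn first) has probability 7/11 × 6/10 × 4/9 = 168/990 = 28/165.
There are C(3,2) = 3 such orderings, each equally likely, so P = 3 × 28/165 = 28/55.

28/55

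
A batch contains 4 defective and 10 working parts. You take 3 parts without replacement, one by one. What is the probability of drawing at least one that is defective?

61/91

P(no defective) = 10/14 × 9/13 × 8/12 = 720/2184 = 30/91.
P(at least one) = 1 − 30/91 = 61/91.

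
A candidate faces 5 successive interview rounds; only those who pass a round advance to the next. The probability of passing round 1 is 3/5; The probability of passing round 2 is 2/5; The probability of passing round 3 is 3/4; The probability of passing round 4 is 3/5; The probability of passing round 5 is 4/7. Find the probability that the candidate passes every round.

Multiplying along the chain,
P = 3/5 × 2/5 × 3/4 × 3/5 × 4/7 = 216/3500 = 54/875.

54/875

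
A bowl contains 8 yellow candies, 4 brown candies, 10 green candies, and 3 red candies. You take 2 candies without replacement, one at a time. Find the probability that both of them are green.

3/20

P(every draw is green) = 10/25 × 9/24 = 90/600 = 3/20.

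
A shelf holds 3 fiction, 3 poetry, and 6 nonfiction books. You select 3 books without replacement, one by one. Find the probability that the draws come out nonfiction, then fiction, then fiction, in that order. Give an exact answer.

Multiply the probability of each draw given the previous ones:
P = 6/12 × 3/11 × 2/10 = 36/1320 = 3/110.

3/110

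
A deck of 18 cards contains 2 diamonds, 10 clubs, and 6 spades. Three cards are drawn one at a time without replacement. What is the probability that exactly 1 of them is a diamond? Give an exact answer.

One ordering (a diamond drawn first) has probability 2/18 × 16/17 × 15/16 = 480/4896 = 5/51.
There are C(3,1) = 3 such orderings, each equally likely, so P = 3 × 5/51 = 5/17.

5/17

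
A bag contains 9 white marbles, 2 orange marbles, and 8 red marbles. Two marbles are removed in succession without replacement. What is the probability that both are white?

P(every draw is white) = 9/19 × 8/18 = 72/342 = 4/19.

4/19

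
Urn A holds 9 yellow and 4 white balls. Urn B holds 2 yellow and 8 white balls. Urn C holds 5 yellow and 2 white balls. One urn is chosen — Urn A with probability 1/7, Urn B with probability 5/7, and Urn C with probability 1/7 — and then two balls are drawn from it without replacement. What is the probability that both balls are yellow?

859/5733

From Urn A: P(both yellow) = (9/13)(8/12) = 6/13.
From Urn B: P(both yellow) = (2/10)(1/9) = 1/45.
From Urn C: P(both yellow) = (5/7)(4/6) = 10/21.
Total probability = (1/7)(6/13) + (5/7)(1/45) + (1/7)(10/21) = 859/5733.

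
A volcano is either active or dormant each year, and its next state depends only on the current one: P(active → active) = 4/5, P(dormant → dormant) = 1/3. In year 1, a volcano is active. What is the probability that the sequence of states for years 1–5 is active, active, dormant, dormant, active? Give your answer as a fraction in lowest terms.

8/225

Year 1 is given. For each transition, use the conditional probability from the current state:
P(active | active) = 4/5; P(dormant | active) = 1/5; P(dormant | dormant) = 1/3; P(active | dormant) = 2/3.
P = 4/5 × 1/5 × 1/3 × 2/3 = 8/225.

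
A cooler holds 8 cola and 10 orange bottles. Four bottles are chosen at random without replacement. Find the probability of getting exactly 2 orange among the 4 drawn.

One ordering (orange drawn first) has probability 10/18 × 9/17 × 8/16 × 7/15 = 5040/73440 = 7/102.
There are C(4,2) = 6 such orderings, each equally likely, so P = 6 × 7/102 = 7/17.

7/17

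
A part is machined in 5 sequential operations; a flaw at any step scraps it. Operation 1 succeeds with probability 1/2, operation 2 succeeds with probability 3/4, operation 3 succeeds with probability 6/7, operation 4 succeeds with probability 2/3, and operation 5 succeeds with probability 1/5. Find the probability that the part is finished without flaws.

Each stage is reached only if all earlier stages succeed, so
P = 1/2 × 3/4 × 6/7 × 2/3 × 1/5 = 36/840 = 3/70.

3/70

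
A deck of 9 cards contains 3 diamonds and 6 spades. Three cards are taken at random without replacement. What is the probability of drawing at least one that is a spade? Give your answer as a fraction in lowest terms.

P(no spades) = 3/9 × 2/8 × 1/7 = 6/504 = 1/84.
P(at least one) = 1 − 1/84 = 83/84.

83/84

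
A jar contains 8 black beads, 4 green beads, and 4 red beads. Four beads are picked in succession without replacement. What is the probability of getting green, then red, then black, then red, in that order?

Multiply the probability of each draw given the previous ones:
P = 4/16 × 4/15 × 8/14 × 3/13 = 384/43680 = 4/455.

4/455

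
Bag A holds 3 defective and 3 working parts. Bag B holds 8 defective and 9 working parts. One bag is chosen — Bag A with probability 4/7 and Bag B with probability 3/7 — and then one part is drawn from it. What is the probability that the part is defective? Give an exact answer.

58/119

From Bag A: P(defective) = 3/6.
From Bag B: P(defective) = 8/17.
Total probability = (4/7)(3/6) + (3/7)(8/17) = 58/119.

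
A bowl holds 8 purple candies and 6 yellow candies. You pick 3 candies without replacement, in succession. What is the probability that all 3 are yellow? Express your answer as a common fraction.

5/91

P(every draw is yellow) = 6/14 × 5/13 × 4/12 = 120/2184 = 5/91.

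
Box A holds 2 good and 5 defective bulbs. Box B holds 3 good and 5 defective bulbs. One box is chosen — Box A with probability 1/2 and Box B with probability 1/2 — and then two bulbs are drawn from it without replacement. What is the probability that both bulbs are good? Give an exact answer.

13/168

From Box A: P(both good) = (2/7)(1/6) = 1/21.
From Box B: P(both good) = (3/8)(2/7) = 3/28.
Total probability = (1/2)(1/21) + (1/2)(3/28) = 13/168.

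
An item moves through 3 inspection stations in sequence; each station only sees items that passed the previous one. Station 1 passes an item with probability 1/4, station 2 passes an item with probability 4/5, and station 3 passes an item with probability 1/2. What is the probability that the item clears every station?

1/10

Each stage is reached only if all earlier stages succeed, so
P = 1/4 × 4/5 × 1/2 = 4/40 = 1/10.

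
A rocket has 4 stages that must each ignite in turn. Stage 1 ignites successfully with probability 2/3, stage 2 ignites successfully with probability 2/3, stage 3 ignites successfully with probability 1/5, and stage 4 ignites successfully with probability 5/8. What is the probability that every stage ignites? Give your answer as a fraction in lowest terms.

1/18

Each stage is reached only if all earlier stages succeed, so
P = 2/3 × 2/3 × 1/5 × 5/8 = 20/360 = 1/18.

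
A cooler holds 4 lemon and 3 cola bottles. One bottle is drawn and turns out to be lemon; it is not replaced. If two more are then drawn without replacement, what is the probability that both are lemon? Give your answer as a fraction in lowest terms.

1/5

After the first draw, 3 of the remaining 6 bottles are lemon.
P = 3/6 × 2/5 = 6/30 = 1/5.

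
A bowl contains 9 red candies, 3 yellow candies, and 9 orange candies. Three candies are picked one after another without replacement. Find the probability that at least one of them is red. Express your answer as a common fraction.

P(no red) = 12/21 × 11/20 × 10/19 = 1320/7980 = 22/133.
P(at least one) = 1 − 22/133 = 111/133.

111/133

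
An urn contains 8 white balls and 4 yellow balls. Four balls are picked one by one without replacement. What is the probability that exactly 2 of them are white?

One ordering (white drawn first) has probability 8/12 × 7/11 × 4/10 × 3/9 = 672/11880 = 28/495.
There are C(4,2) = 6 such orderings, each equally likely, so P = 6 × 28/495 = 56/165.

56/165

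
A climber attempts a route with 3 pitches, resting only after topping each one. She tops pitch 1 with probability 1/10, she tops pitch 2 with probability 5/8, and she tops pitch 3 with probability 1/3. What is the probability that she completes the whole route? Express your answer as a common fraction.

1/48

Multiplying along the chain,
P = 1/10 × 5/8 × 1/3 = 5/240 = 1/48.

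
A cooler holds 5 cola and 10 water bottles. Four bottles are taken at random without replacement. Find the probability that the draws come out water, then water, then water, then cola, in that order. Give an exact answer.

10/91

Multiply the probability of each draw given the previous ones:
P = 10/15 × 9/14 × 8/13 × 5/12 = 3600/32760 = 10/91.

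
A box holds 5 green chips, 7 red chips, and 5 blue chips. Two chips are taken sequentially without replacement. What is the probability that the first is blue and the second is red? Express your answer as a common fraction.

35/272

Multiply the probability of each draw given the previous ones:
P = 5/17 × 7/16 = 35/272.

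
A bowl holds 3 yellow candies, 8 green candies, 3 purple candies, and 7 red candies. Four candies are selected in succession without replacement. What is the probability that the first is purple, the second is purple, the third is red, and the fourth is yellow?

Chain rule:
P = 3/21 × 2/20 × 7/19 × 3/18 = 126/143640 = 1/1140.

1/1140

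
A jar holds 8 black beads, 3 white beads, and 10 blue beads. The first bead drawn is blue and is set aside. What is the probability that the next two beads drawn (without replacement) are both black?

After the first draw, 8 of the remaining 20 beads are black.
P = 8/20 × 7/19 = 56/380 = 14/95.

14/95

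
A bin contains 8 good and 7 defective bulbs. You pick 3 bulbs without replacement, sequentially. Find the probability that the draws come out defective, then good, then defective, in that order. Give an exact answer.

Each draw changes the counts, so multiply the conditional probabilities along the sequence:
P = 7/15 × 8/14 × 6/13 = 336/2730 = 8/65.

8/65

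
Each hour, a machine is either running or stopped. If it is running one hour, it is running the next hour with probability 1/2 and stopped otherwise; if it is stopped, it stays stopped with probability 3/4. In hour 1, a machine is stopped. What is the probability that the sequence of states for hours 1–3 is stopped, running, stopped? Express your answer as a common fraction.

Hour 1 is given. For each transition, use the conditional probability from the current state:
P(running | stopped) = 1/4; P(stopped | running) = 1/2.
P = 1/4 × 1/2 = 1/8.

1/8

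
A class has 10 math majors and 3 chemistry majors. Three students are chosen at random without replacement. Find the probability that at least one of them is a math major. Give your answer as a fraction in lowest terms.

285/286

P(no math majors) = 3/13 × 2/12 × 1/11 = 6/1716 = 1/286.
P(at least one) = 1 − 1/286 = 285/286.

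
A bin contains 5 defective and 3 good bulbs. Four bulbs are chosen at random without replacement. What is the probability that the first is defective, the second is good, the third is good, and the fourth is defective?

1/14

Each draw changes the counts, so multiply the conditional probabilities along the sequence:
P = 5/8 × 3/7 × 2/6 × 4/5 = 120/1680 = 1/14.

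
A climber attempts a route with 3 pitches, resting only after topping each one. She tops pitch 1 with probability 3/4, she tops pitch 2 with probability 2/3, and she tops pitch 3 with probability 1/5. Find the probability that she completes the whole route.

1/10

Multiplying along the chain,
P = 3/4 × 2/3 × 1/5 = 6/60 = 1/10.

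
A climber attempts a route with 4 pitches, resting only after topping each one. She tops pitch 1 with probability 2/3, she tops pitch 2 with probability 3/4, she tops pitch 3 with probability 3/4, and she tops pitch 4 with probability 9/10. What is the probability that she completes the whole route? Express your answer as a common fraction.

Each stage is reached only if all earlier stages succeed, so
P = 2/3 × 3/4 × 3/4 × 9/10 = 162/480 = 27/80.

27/80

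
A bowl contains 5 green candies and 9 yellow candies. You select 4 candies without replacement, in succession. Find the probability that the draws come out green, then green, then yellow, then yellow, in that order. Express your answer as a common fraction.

Chain rule:
P = 5/14 × 4/13 × 9/12 × 8/11 = 1440/24024 = 60/1001.

60/1001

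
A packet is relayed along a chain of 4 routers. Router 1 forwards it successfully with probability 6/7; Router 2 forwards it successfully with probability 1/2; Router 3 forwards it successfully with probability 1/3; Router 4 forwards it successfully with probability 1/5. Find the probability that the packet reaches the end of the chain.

1/35

Multiplying along the chain,
P = 6/7 × 1/2 × 1/3 × 1/5 = 6/210 = 1/35.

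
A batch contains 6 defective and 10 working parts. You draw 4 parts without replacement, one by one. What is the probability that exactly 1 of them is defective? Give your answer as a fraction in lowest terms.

One ordering (defective drawn first) has probability 6/16 × 10/15 × 9/14 × 8/13 = 4320/43680 = 9/91.
There are C(4,1) = 4 such orderings, each equally likely, so P = 4 × 9/91 = 36/91.

36/91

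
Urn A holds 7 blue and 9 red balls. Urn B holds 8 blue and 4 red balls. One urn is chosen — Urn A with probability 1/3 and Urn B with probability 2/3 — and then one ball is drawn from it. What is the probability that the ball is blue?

From Urn A: P(blue) = 7/16.
From Urn B: P(blue) = 8/12.
Total probability = (1/3)(7/16) + (2/3)(8/12) = 85/144.

85/144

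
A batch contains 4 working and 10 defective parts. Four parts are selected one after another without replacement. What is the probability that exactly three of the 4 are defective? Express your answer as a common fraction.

480/1001

One ordering (defective drawn first) has probability 10/14 × 9/13 × 8/12 × 4/11 = 2880/24024 = 120/1001.
There are C(4,3) = 4 such orderings, each equally likely, so P = 4 × 120/1001 = 480/1001.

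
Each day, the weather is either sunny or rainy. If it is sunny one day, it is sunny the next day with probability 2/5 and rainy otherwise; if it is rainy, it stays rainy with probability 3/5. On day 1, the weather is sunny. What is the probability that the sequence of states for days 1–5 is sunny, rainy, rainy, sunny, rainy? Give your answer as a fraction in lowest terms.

54/625

Day 1 is given. For each transition, use the conditional probability from the current state:
P(rainy | sunny) = 3/5; P(rainy | rainy) = 3/5; P(sunny | rainy) = 2/5; P(rainy | sunny) = 3/5.
P = 3/5 × 3/5 × 2/5 × 3/5 = 54/625.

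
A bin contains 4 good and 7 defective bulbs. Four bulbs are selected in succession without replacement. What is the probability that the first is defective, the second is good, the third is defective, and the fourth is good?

7/110

Chain rule:
P = 7/11 × 4/10 × 6/9 × 3/8 = 504/7920 = 7/110.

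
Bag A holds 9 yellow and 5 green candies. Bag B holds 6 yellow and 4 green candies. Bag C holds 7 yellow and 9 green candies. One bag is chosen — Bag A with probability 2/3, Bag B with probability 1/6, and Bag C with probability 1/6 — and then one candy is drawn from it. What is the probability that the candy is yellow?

2021/3360

From Bag A: P(yellow) = 9/14.
From Bag B: P(yellow) = 6/10.
From Bag C: P(yellow) = 7/16.
Total probability = (2/3)(9/14) + (1/6)(6/10) + (1/6)(7/16) = 2021/3360.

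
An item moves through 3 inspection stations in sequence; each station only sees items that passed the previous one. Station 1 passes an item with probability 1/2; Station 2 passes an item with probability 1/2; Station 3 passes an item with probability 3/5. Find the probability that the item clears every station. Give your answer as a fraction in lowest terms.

3/20

Each stage is reached only if all earlier stages succeed, so
P = 1/2 × 1/2 × 3/5 = 3/20.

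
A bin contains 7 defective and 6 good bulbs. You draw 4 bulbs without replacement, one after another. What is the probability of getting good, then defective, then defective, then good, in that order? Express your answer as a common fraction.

21/286

Each draw changes the counts, so multiply the conditional probabilities along the sequence:
P = 6/13 × 7/12 × 6/11 × 5/10 = 1260/17160 = 21/286.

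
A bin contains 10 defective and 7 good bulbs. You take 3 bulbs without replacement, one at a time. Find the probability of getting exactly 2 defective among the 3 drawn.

One ordering (defective drawn first) has probability 10/17 × 9/16 × 7/15 = 630/4080 = 21/136.
There are C(3,2) = 3 such orderings, each equally likely, so P = 3 × 21/136 = 63/136.

63/136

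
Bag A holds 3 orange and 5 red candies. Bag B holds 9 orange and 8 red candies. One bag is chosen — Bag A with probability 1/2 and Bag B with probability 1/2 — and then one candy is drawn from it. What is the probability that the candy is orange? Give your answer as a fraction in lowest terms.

From Bag A: P(orange) = 3/8.
From Bag B: P(orange) = 9/17.
Total probability = (1/2)(3/8) + (1/2)(9/17) = 123/272.

123/272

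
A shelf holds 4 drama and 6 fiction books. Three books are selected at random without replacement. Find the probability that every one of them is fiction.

1/6

P(every draw is fiction) = 6/10 × 5/9 × 4/8 = 120/720 = 1/6.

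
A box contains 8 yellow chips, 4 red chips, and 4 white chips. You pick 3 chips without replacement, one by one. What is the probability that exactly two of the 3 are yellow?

2/5

One ordering (yellow drawn first) has probability 8/16 × 7/15 × 8/14 = 448/3360 = 2/15.
There are C(3,2) = 3 such orderings, each equally likely, so P = 3 × 2/15 = 2/5.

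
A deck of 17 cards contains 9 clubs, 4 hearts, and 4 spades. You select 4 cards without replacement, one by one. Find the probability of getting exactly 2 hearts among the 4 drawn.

One ordering (hearts drawn first) has probability 4/17 × 3/16 × 13/15 × 12/14 = 1872/57120 = 39/1190.
There are C(4,2) = 6 such orderings, each equally likely, so P = 6 × 39/1190 = 117/595.

117/595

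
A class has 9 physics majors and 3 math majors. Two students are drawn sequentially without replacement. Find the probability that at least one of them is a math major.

P(no math majors) = 9/12 × 8/11 = 72/132 = 6/11.
P(at least one) = 1 − 6/11 = 5/11.

5/11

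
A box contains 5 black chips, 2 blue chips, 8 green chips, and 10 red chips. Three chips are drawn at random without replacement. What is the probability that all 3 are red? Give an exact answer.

P = 10/25 × 9/24 × 8/23 = 720/13800 = 6/115.

6/115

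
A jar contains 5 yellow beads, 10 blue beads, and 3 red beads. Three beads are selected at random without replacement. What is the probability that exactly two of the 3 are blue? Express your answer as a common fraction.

15/34

One ordering (blue drawn first) has probability 10/18 × 9/17 × 8/16 = 720/4896 = 5/34.
There are C(3,2) = 3 such orderings, each equally likely, so P = 3 × 5/34 = 15/34.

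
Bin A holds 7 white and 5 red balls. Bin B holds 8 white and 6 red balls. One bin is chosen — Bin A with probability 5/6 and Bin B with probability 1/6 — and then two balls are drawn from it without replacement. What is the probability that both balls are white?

181/572

From Bin A: P(both white) = (7/12)(6/11) = 7/22.
From Bin B: P(both white) = (8/14)(7/13) = 4/13.
Total probability = (5/6)(7/22) + (1/6)(4/13) = 181/572.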